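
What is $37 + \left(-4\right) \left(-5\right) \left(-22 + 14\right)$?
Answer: $-123$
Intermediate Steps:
$37 + \left(-4\right) \left(-5\right) \left(-22 + 14\right) = 37 + 20 \left(-8\right) = 37 - 160 = -123$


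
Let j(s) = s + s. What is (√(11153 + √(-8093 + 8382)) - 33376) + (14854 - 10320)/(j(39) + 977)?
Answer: -35207146/1055 + √11170 ≈ -33266.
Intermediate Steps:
j(s) = 2*s
(√(11153 + √(-8093 + 8382)) - 33376) + (14854 - 10320)/(j(39) + 977) = (√(11153 + √(-8093 + 8382)) - 33376) + (14854 - 10320)/(2*39 + 977) = (√(11153 + √289) - 33376) + 4534/(78 + 977) = (√(11153 + 17) - 33376) + 4534/1055 = (√11170 - 33376) + 4534*(1/1055) = (-33376 + √11170) + 4534/1055 = -35207146/1055 + √11170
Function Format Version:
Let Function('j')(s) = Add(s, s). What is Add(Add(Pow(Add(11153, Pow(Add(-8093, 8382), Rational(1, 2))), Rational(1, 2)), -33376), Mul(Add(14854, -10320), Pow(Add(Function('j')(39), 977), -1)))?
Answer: Add(Rational(-35207146, 1055), Pow(11170, Rational(1, 2))) ≈ -33266.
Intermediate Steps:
Function('j')(s) = Mul(2, s)
Add(Add(Pow(Add(11153, Pow(Add(-8093, 8382), Rational(1, 2))), Rational(1, 2)), -33376), Mul(Add(14854, -10320), Pow(Add(Function('j')(39), 977), -1))) = Add(Add(Pow(Add(11153, Pow(Add(-8093, 8382), Rational(1, 2))), Rational(1, 2)), -33376), Mul(Add(14854, -10320), Pow(Add(Mul(2, 39), 977), -1))) = Add(Add(Pow(Add(11153, Pow(289, Rational(1, 2))), Rational(1, 2)), -33376), Mul(4534, Pow(Add(78, 977), -1))) = Add(Add(Pow(Add(11153, 17), Rational(1, 2)), -33376), Mul(4534, Pow(1055, -1))) = Add(Add(Pow(11170, Rational(1, 2)), -33376), Mul(4534, Rational(1, 1055))) = Add(Add(-33376, Pow(11170, Rational(1, 2))), Rational(4534, 1055)) = Add(Rational(-35207146, 1055), Pow(11170, Rational(1, 2)))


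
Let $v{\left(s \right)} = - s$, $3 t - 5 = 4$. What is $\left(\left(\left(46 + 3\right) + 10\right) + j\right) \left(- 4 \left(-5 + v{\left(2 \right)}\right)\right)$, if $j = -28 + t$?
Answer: $952$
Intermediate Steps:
$t = 3$ ($t = \frac{5}{3} + \frac{1}{3} \cdot 4 = \frac{5}{3} + \frac{4}{3} = 3$)
$j = -25$ ($j = -28 + 3 = -25$)
$\left(\left(\left(46 + 3\right) + 10\right) + j\right) \left(- 4 \left(-5 + v{\left(2 \right)}\right)\right) = \left(\left(\left(46 + 3\right) + 10\right) - 25\right) \left(- 4 \left(-5 - 2\right)\right) = \left(\left(49 + 10\right) - 25\right) \left(- 4 \left(-5 - 2\right)\right) = \left(59 - 25\right) \left(\left(-4\right) \left(-7\right)\right) = 34 \cdot 28 = 952$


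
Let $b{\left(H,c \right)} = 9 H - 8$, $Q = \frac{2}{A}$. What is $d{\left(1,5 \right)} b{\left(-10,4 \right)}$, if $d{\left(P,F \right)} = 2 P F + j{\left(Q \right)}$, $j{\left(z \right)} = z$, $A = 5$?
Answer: $- \frac{5096}{5} \approx -1019.2$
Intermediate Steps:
$Q = \frac{2}{5} \approx 0.4$
$b{\left(H,c \right)} = -8 + 9 H$
$d{\left(P,F \right)} = \frac{2}{5} + 2 F P$ ($d{\left(P,F \right)} = 2 P F + \frac{2}{5} = 2 F P + \frac{2}{5} = \frac{2}{5} + 2 F P$)
$d{\left(1,5 \right)} b{\left(-10,4 \right)} = \left(\frac{2}{5} + 2 \cdot 5 \cdot 1\right) \left(-8 + 9 \left(-10\right)\right) = \left(\frac{2}{5} + 10\right) \left(-8 - 90\right) = \frac{52}{5} \left(-98\right) = - \frac{5096}{5}$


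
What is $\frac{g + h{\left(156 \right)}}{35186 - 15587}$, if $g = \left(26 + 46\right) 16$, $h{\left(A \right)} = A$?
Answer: $\frac{436}{6533} \approx 0.066738$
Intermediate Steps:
$g = 1152$ ($g = 72 \cdot 16 = 1152$)
$\frac{g + h{\left(156 \right)}}{35186 - 15587} = \frac{1152 + 156}{35186 - 15587} = \frac{1308}{19599} = 1308 \cdot \frac{1}{19599} = \frac{436}{6533}$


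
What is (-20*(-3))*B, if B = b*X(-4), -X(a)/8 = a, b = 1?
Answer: 1920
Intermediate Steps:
X(a) = -8*a
B = 32 (B = 1*(-8*(-4)) = 1*32 = 32)
(-20*(-3))*B = -20*(-3)*32 = 60*32 = 1920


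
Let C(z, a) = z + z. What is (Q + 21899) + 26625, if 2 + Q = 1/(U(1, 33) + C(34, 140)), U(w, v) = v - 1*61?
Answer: 1940881/40 ≈ 48522.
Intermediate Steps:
U(w, v) = -61 + v (U(w, v) = v - 61 = -61 + v)
C(z, a) = 2*z
Q = -79/40 (Q = -2 + 1/((-61 + 33) + 2*34) = -2 + 1/(-28 + 68) = -2 + 1/40 = -79/40 ≈ -1.9750)
(Q + 21899) + 26625 = (-79/40 + 21899) + 26625 = 875881/40 + 26625 = 1940881/40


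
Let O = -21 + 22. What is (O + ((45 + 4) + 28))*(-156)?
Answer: -12168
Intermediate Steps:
O = 1
(O + ((45 + 4) + 28))*(-156) = (1 + ((45 + 4) + 28))*(-156) = (1 + (49 + 28))*(-156) = (1 + 77)*(-156) = 78*(-156) = -12168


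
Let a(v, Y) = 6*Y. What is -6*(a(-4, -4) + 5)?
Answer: 114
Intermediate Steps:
-6*(a(-4, -4) + 5) = -6*(6*(-4) + 5) = -6*(-24 + 5) = -6*(-19) = 114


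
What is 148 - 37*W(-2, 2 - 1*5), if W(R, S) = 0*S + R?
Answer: 222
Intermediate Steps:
W(R, S) = R (W(R, S) = 0 + R = R)
148 - 37*W(-2, 2 - 1*5) = 148 - 37*(-2) = 148 + 74 = 222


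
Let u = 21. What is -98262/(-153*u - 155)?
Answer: 49131/1684 ≈ 29.175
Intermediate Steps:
-98262/(-153*u - 155) = -98262/(-153*21 - 155) = -98262/(-3213 - 155) = -98262/(-3368) = -98262*(-1/3368) = 49131/1684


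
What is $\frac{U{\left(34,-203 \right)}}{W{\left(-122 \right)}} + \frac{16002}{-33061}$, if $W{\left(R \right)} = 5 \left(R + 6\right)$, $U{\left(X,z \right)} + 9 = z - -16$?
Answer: $- \frac{100043}{684835} \approx -0.14608$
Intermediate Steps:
$U{\left(X,z \right)} = 7 + z$ ($U{\left(X,z \right)} = -9 + \left(z - -16\right) = -9 + \left(z + 16\right) = -9 + \left(16 + z\right) = 7 + z$)
$W{\left(R \right)} = 30 + 5 R$ ($W{\left(R \right)} = 5 \left(6 + R\right) = 30 + 5 R$)
$\frac{U{\left(34,-203 \right)}}{W{\left(-122 \right)}} + \frac{16002}{-33061} = \frac{7 - 203}{30 + 5 \left(-122\right)} + \frac{16002}{-33061} = - \frac{196}{30 - 610} + 16002 \left(- \frac{1}{33061}\right) = - \frac{196}{-580} - \frac{2286}{4723} = \left(-196\right) \left(- \frac{1}{580}\right) - \frac{2286}{4723} = \frac{49}{145} - \frac{2286}{4723} = - \frac{100043}{684835}$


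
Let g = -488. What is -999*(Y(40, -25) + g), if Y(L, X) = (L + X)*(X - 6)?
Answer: 952047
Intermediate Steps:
Y(L, X) = (-6 + X)*(L + X) (Y(L, X) = (L + X)*(-6 + X) = (-6 + X)*(L + X))
-999*(Y(40, -25) + g) = -999*(((-25)² - 6*40 - 6*(-25) + 40*(-25)) - 488) = -999*((625 - 240 + 150 - 1000) - 488) = -999*(-465 - 488) = -999*(-953) = 952047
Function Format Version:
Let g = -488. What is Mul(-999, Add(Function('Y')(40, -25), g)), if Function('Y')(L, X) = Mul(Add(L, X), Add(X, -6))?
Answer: 952047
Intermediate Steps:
Function('Y')(L, X) = Mul(Add(-6, X), Add(L, X)) (Function('Y')(L, X) = Mul(Add(L, X), Add(-6, X)) = Mul(Add(-6, X), Add(L, X)))
Mul(-999, Add(Function('Y')(40, -25), g)) = Mul(-999, Add(Add(Pow(-25, 2), Mul(-6, 40), Mul(-6, -25), Mul(40, -25)), -488)) = Mul(-999, Add(Add(625, -240, 150, -1000), -488)) = Mul(-999, Add(-465, -488)) = Mul(-999, -953) = 952047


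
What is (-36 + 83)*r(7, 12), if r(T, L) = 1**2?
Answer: 47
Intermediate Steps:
r(T, L) = 1
(-36 + 83)*r(7, 12) = (-36 + 83)*1 = 47*1 = 47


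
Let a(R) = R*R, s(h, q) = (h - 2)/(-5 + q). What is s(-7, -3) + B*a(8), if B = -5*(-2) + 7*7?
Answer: 30217/8 ≈ 3777.1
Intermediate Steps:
s(h, q) = (-2 + h)/(-5 + q)
B = 59 (B = -1*(-10) + 49 = 10 + 49 = 59)
a(R) = R²
s(-7, -3) + B*a(8) = (-2 - 7)/(-5 - 3) + 59*8² = -9/(-8) + 59*64 = -⅛*(-9) + 3776 = 9/8 + 3776 = 30217/8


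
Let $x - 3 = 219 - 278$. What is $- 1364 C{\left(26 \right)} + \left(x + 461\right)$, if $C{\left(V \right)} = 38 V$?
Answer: $-1347227$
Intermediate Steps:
$x = -56$ ($x = 3 + \left(219 - 278\right) = 3 - 59 = -56$)
$- 1364 C{\left(26 \right)} + \left(x + 461\right) = - 1364 \cdot 38 \cdot 26 + \left(-56 + 461\right) = \left(-1364\right) 988 + 405 = -1347632 + 405 = -1347227$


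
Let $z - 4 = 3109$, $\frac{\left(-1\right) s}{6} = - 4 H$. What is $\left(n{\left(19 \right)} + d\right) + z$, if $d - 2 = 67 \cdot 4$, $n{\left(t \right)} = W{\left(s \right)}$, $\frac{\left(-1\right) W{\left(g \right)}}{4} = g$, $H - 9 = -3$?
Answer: $2807$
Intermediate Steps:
$H = 6$ ($H = 9 - 3 = 6$)
$s = 144$ ($s = - 6 \left(\left(-4\right) 6\right) = \left(-6\right) \left(-24\right) = 144$)
$W{\left(g \right)} = - 4 g$
$n{\left(t \right)} = -576$ ($n{\left(t \right)} = \left(-4\right) 144 = -576$)
$d = 270$ ($d = 2 + 67 \cdot 4 = 2 + 268 = 270$)
$z = 3113$ ($z = 4 + 3109 = 3113$)
$\left(n{\left(19 \right)} + d\right) + z = \left(-576 + 270\right) + 3113 = -306 + 3113 = 2807$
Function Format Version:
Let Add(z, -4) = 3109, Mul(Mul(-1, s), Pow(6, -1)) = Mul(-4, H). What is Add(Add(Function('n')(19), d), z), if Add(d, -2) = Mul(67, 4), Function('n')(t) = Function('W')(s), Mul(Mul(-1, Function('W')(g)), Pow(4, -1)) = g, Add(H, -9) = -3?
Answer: 2807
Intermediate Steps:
H = 6 (H = Add(9, -3) = 6)
s = 144 (s = Mul(-6, Mul(-4, 6)) = Mul(-6, -24) = 144)
Function('W')(g) = Mul(-4, g)
Function('n')(t) = -576 (Function('n')(t) = Mul(-4, 144) = -576)
d = 270 (d = Add(2, Mul(67, 4)) = Add(2, 268) = 270)
z = 3113 (z = Add(4, 3109) = 3113)
Add(Add(Function('n')(19), d), z) = Add(Add(-576, 270), 3113) = Add(-306, 3113) = 2807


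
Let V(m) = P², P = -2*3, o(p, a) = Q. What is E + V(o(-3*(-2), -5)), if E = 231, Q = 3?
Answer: 267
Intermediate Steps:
o(p, a) = 3
P = -6
V(m) = 36 (V(m) = (-6)² = 36)
E + V(o(-3*(-2), -5)) = 231 + 36 = 267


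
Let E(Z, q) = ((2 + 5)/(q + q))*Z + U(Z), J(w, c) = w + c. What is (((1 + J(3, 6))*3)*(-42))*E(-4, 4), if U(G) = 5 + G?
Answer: 3150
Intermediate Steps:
J(w, c) = c + w
E(Z, q) = 5 + Z + 7*Z/(2*q) (E(Z, q) = ((2 + 5)/(q + q))*Z + (5 + Z) = (7/((2*q)))*Z + (5 + Z) = (7*(1/(2*q)))*Z + (5 + Z) = (7/(2*q))*Z + (5 + Z) = 7*Z/(2*q) + (5 + Z) = 5 + Z + 7*Z/(2*q))
(((1 + J(3, 6))*3)*(-42))*E(-4, 4) = (((1 + (6 + 3))*3)*(-42))*(5 - 4 + (7/2)*(-4)/4) = (((1 + 9)*3)*(-42))*(5 - 4 + (7/2)*(-4)*(1/4)) = ((10*3)*(-42))*(5 - 4 - 7/2) = (30*(-42))*(-5/2) = -1260*(-5/2) = 3150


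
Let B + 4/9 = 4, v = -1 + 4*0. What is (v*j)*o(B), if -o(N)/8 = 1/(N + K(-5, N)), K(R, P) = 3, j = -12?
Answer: -864/59 ≈ -14.644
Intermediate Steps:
v = -1 (v = -1 + 0 = -1)
B = 32/9 (B = -4/9 + 4 = 32/9 ≈ 3.5556)
o(N) = -8/(3 + N) (o(N) = -8/(N + 3) = -8/(3 + N))
(v*j)*o(B) = (-1*(-12))*(-8/(3 + 32/9)) = 12*(-8/59/9) = 12*(-8*9/59) = 12*(-72/59) = -864/59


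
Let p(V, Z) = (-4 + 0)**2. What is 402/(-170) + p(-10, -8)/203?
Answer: -39443/17255 ≈ -2.2859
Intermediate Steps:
p(V, Z) = 16 (p(V, Z) = (-4)**2 = 16)
402/(-170) + p(-10, -8)/203 = 402/(-170) + 16/203 = 402*(-1/170) + 16*(1/203) = -201/85 + 16/203 = -39443/17255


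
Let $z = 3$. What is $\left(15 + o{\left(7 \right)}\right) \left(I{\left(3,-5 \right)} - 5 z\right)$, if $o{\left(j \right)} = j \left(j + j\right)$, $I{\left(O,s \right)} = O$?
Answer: $-1356$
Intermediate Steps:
$o{\left(j \right)} = 2 j^{2}$ ($o{\left(j \right)} = j 2 j = 2 j^{2}$)
$\left(15 + o{\left(7 \right)}\right) \left(I{\left(3,-5 \right)} - 5 z\right) = \left(15 + 2 \cdot 7^{2}\right) \left(3 - 15\right) = \left(15 + 2 \cdot 49\right) \left(3 - 15\right) = \left(15 + 98\right) \left(-12\right) = 113 \left(-12\right) = -1356$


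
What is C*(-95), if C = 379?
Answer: -36005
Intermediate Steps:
C*(-95) = 379*(-95) = -36005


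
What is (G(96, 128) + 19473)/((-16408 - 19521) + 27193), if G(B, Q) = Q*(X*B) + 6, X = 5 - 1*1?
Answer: -22877/2912 ≈ -7.8561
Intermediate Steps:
X = 4 (X = 5 - 1 = 4)
G(B, Q) = 6 + 4*B*Q (G(B, Q) = Q*(4*B) + 6 = 4*B*Q + 6 = 6 + 4*B*Q)
(G(96, 128) + 19473)/((-16408 - 19521) + 27193) = ((6 + 4*96*128) + 19473)/((-16408 - 19521) + 27193) = ((6 + 49152) + 19473)/(-35929 + 27193) = (49158 + 19473)/(-8736) = 68631*(-1/8736) = -22877/2912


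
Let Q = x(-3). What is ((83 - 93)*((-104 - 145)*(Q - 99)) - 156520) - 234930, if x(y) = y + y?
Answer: -652900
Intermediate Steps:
x(y) = 2*y
Q = -6 (Q = 2*(-3) = -6)
((83 - 93)*((-104 - 145)*(Q - 99)) - 156520) - 234930 = ((83 - 93)*((-104 - 145)*(-6 - 99)) - 156520) - 234930 = (-(-2490)*(-105) - 156520) - 234930 = (-10*26145 - 156520) - 234930 = (-261450 - 156520) - 234930 = -417970 - 234930 = -652900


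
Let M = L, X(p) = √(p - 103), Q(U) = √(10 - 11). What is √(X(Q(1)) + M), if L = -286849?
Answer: √(-286849 + √(-103 + I)) ≈ 0.009 + 535.58*I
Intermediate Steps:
Q(U) = I (Q(U) = √(-1) = I)
X(p) = √(-103 + p)
M = -286849
√(X(Q(1)) + M) = √(√(-103 + I) - 286849) = √(-286849 + √(-103 + I))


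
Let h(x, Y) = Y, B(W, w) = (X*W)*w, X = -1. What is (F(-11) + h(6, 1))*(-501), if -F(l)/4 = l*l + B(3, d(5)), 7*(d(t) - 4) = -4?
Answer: 1549593/7 ≈ 2.2137e+5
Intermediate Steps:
d(t) = 24/7 (d(t) = 4 + (⅐)*(-4) = 4 - 4/7 = 24/7)
B(W, w) = -W*w (B(W, w) = (-W)*w = -W*w)
F(l) = 288/7 - 4*l² (F(l) = -4*(l*l - 1*3*24/7) = -4*(l² - 72/7) = -4*(-72/7 + l²) = 288/7 - 4*l²)
(F(-11) + h(6, 1))*(-501) = ((288/7 - 4*(-11)²) + 1)*(-501) = ((288/7 - 4*121) + 1)*(-501) = ((288/7 - 484) + 1)*(-501) = (-3100/7 + 1)*(-501) = -3093/7*(-501) = 1549593/7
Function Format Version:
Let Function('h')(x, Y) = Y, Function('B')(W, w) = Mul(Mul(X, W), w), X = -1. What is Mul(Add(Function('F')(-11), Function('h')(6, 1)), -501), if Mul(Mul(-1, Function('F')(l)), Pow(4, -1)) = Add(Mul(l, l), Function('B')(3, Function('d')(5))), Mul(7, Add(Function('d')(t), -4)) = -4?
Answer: Rational(1549593, 7) ≈ 2.2137e+5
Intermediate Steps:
Function('d')(t) = Rational(24, 7) (Function('d')(t) = Add(4, Mul(Rational(1, 7), -4)) = Add(4, Rational(-4, 7)) = Rational(24, 7))
Function('B')(W, w) = Mul(-1, W, w) (Function('B')(W, w) = Mul(Mul(-1, W), w) = Mul(-1, W, w))
Function('F')(l) = Add(Rational(288, 7), Mul(-4, Pow(l, 2))) (Function('F')(l) = Mul(-4, Add(Mul(l, l), Mul(-1, 3, Rational(24, 7)))) = Mul(-4, Add(Pow(l, 2), Rational(-72, 7))) = Mul(-4, Add(Rational(-72, 7), Pow(l, 2))) = Add(Rational(288, 7), Mul(-4, Pow(l, 2))))
Mul(Add(Function('F')(-11), Function('h')(6, 1)), -501) = Mul(Add(Add(Rational(288, 7), Mul(-4, Pow(-11, 2))), 1), -501) = Mul(Add(Add(Rational(288, 7), Mul(-4, 121)), 1), -501) = Mul(Add(Add(Rational(288, 7), -484), 1), -501) = Mul(Add(Rational(-3100, 7), 1), -501) = Mul(Rational(-3093, 7), -501) = Rational(1549593, 7)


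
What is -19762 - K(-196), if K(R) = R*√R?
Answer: -19762 + 2744*I ≈ -19762.0 + 2744.0*I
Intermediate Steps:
K(R) = R^(3/2)
-19762 - K(-196) = -19762 - (-196)^(3/2) = -19762 - (-2744)*I = -19762 + 2744*I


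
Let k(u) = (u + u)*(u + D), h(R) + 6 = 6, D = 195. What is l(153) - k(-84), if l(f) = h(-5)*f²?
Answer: 18648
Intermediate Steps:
h(R) = 0 (h(R) = -6 + 6 = 0)
l(f) = 0 (l(f) = 0*f² = 0)
k(u) = 2*u*(195 + u) (k(u) = (u + u)*(u + 195) = (2*u)*(195 + u) = 2*u*(195 + u))
l(153) - k(-84) = 0 - 2*(-84)*(195 - 84) = 0 - 2*(-84)*111 = 0 - 1*(-18648) = 0 + 18648 = 18648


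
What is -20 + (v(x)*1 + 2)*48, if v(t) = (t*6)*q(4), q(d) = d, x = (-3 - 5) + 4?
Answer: -4532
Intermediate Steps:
x = -4 (x = -8 + 4 = -4)
v(t) = 24*t (v(t) = (t*6)*4 = (6*t)*4 = 24*t)
-20 + (v(x)*1 + 2)*48 = -20 + ((24*(-4))*1 + 2)*48 = -20 + (-96*1 + 2)*48 = -20 + (-96 + 2)*48 = -20 - 94*48 = -20 - 4512 = -4532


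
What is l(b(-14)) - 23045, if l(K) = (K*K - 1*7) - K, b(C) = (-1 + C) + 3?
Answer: -22896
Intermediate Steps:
b(C) = 2 + C
l(K) = -7 + K² - K (l(K) = (K² - 7) - K = (-7 + K²) - K = -7 + K² - K)
l(b(-14)) - 23045 = (-7 + (2 - 14)² - (2 - 14)) - 23045 = (-7 + (-12)² - 1*(-12)) - 23045 = (-7 + 144 + 12) - 23045 = 149 - 23045 = -22896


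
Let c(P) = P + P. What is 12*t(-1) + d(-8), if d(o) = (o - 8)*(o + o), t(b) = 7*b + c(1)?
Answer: 196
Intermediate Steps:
c(P) = 2*P
t(b) = 2 + 7*b (t(b) = 7*b + 2*1 = 7*b + 2 = 2 + 7*b)
d(o) = 2*o*(-8 + o) (d(o) = (-8 + o)*(2*o) = 2*o*(-8 + o))
12*t(-1) + d(-8) = 12*(2 + 7*(-1)) + 2*(-8)*(-8 - 8) = 12*(2 - 7) + 2*(-8)*(-16) = 12*(-5) + 256 = -60 + 256 = 196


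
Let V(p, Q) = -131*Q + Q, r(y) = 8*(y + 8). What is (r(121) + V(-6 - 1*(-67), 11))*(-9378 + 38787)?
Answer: -11704782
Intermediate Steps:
r(y) = 64 + 8*y (r(y) = 8*(8 + y) = 64 + 8*y)
V(p, Q) = -130*Q
(r(121) + V(-6 - 1*(-67), 11))*(-9378 + 38787) = ((64 + 8*121) - 130*11)*(-9378 + 38787) = ((64 + 968) - 1430)*29409 = (1032 - 1430)*29409 = -398*29409 = -11704782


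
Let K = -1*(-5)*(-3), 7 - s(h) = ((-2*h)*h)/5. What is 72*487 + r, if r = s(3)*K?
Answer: 34905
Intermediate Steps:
s(h) = 7 + 2*h**2/5 (s(h) = 7 - (-2*h)*h/5 = 7 - (-2*h**2)/5 = 7 - (-2)*h**2/5 = 7 + 2*h**2/5)
K = -15 (K = 5*(-3) = -15)
r = -159 (r = (7 + (2/5)*3**2)*(-15) = (7 + (2/5)*9)*(-15) = (7 + 18/5)*(-15) = (53/5)*(-15) = -159)
72*487 + r = 72*487 - 159 = 35064 - 159 = 34905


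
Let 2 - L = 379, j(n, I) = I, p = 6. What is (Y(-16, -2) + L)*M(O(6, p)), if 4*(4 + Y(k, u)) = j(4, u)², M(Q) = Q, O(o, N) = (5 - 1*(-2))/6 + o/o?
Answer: -2470/3 ≈ -823.33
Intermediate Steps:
O(o, N) = 13/6 (O(o, N) = (5 + 2)*(⅙) + 1 = 7*(⅙) + 1 = 7/6 + 1 = 13/6)
L = -377 (L = 2 - 1*379 = 2 - 379 = -377)
Y(k, u) = -4 + u²/4
(Y(-16, -2) + L)*M(O(6, p)) = ((-4 + (¼)*(-2)²) - 377)*(13/6) = ((-4 + (¼)*4) - 377)*(13/6) = ((-4 + 1) - 377)*(13/6) = (-3 - 377)*(13/6) = -380*13/6 = -2470/3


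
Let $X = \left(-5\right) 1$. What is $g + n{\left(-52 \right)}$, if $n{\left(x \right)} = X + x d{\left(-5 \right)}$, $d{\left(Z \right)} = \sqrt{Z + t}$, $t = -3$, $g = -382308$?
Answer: $-382313 - 104 i \sqrt{2} \approx -3.8231 \cdot 10^{5} - 147.08 i$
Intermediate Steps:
$X = -5$
$d{\left(Z \right)} = \sqrt{-3 + Z}$ ($d{\left(Z \right)} = \sqrt{Z - 3} = \sqrt{-3 + Z}$)
$n{\left(x \right)} = -5 + 2 i x \sqrt{2}$ ($n{\left(x \right)} = -5 + x \sqrt{-3 - 5} = -5 + x \sqrt{-8} = -5 + x 2 i \sqrt{2} = -5 + 2 i x \sqrt{2}$)
$g + n{\left(-52 \right)} = -382308 - \left(5 - 2 i \left(-52\right) \sqrt{2}\right) = -382308 - \left(5 + 104 i \sqrt{2}\right) = -382313 - 104 i \sqrt{2}$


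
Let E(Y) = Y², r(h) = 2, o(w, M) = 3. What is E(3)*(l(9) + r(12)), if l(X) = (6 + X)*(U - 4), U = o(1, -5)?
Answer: -117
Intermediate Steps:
U = 3
l(X) = -6 - X (l(X) = (6 + X)*(3 - 4) = (6 + X)*(-1) = -6 - X)
E(3)*(l(9) + r(12)) = 3²*((-6 - 1*9) + 2) = 9*((-6 - 9) + 2) = 9*(-15 + 2) = 9*(-13) = -117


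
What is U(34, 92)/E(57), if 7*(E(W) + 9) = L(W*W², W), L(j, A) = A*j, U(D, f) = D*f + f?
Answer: 11270/5277969 ≈ 0.0021353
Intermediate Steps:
U(D, f) = f + D*f
E(W) = -9 + W⁴/7 (E(W) = -9 + (W*(W*W²))/7 = -9 + (W*W³)/7 = -9 + W⁴/7)
U(34, 92)/E(57) = (92*(1 + 34))/(-9 + (⅐)*57⁴) = (92*35)/(-9 + (⅐)*10556001) = 3220/(-9 + 10556001/7) = 3220/(10555938/7) = 3220*(7/10555938) = 11270/5277969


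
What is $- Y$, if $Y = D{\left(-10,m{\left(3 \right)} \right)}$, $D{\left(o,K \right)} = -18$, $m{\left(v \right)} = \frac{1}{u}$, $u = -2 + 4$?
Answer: $18$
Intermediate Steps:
$u = 2$
$m{\left(v \right)} = \frac{1}{2}$
$Y = -18$
$- Y = \left(-1\right) \left(-18\right) = 18$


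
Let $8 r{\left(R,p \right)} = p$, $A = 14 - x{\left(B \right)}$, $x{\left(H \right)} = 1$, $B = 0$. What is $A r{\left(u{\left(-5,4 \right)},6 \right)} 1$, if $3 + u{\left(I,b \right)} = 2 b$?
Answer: $\frac{39}{4} \approx 9.75$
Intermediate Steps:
$u{\left(I,b \right)} = -3 + 2 b$
$A = 13$ ($A = 14 - 1 = 13$)
$r{\left(R,p \right)} = \frac{p}{8}$
$A r{\left(u{\left(-5,4 \right)},6 \right)} 1 = 13 \cdot \frac{1}{8} \cdot 6 \cdot 1 = 13 \cdot \frac{3}{4} \cdot 1 = \frac{39}{4} \cdot 1 = \frac{39}{4}$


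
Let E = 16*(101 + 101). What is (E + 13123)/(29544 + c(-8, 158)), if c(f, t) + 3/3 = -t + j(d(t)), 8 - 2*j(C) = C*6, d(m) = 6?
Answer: 16355/29371 ≈ 0.55684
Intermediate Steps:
j(C) = 4 - 3*C (j(C) = 4 - C*6/2 = 4 - 3*C)
E = 3232 (E = 16*202 = 3232)
c(f, t) = -15 - t (c(f, t) = -1 + (-t + (4 - 3*6)) = -1 + (-t + (4 - 18)) = -1 + (-t - 14) = -1 + (-14 - t) = -15 - t)
(E + 13123)/(29544 + c(-8, 158)) = (3232 + 13123)/(29544 + (-15 - 1*158)) = 16355/(29544 + (-15 - 158)) = 16355/(29544 - 173) = 16355/29371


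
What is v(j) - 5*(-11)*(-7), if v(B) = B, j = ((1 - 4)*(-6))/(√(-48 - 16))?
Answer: -385 - 9*I/4 ≈ -385.0 - 2.25*I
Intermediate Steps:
j = -9*I/4 (j = (-3*(-6))/(√(-64)) = 18/((8*I)) = 18*(-I/8) = -9*I/4 ≈ -2.25*I)
v(j) - 5*(-11)*(-7) = -9*I/4 - 5*(-11)*(-7) = -9*I/4 - (-55)*(-7) = -9*I/4 - 1*385 = -9*I/4 - 385 = -385 - 9*I/4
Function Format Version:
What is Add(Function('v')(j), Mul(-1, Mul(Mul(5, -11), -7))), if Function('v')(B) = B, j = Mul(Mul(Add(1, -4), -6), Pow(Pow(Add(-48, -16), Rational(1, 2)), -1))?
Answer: Add(-385, Mul(Rational(-9, 4), I)) ≈ Add(-385.00, Mul(-2.2500, I))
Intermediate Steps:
j = Mul(Rational(-9, 4), I) (j = Mul(Mul(-3, -6), Pow(Pow(-64, Rational(1, 2)), -1)) = Mul(18, Pow(Mul(8, I), -1)) = Mul(18, Mul(Rational(-1, 8), I)) = Mul(Rational(-9, 4), I) ≈ Mul(-2.2500, I))
Add(Function('v')(j), Mul(-1, Mul(Mul(5, -11), -7))) = Add(Mul(Rational(-9, 4), I), Mul(-1, Mul(Mul(5, -11), -7))) = Add(Mul(Rational(-9, 4), I), Mul(-1, Mul(-55, -7))) = Add(Mul(Rational(-9, 4), I), Mul(-1, 385)) = Add(Mul(Rational(-9, 4), I), -385) = Add(-385, Mul(Rational(-9, 4), I))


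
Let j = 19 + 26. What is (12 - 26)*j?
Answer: -630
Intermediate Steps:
j = 45
(12 - 26)*j = (12 - 26)*45 = -14*45 = -630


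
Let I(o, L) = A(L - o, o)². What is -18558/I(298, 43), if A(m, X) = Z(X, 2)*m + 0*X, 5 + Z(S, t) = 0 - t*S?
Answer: -2062/2609677225 ≈ -7.9014e-7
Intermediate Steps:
Z(S, t) = -5 - S*t (Z(S, t) = -5 + (0 - t*S) = -5 + (0 - S*t) = -5 - S*t)
A(m, X) = m*(-5 - 2*X) (A(m, X) = (-5 - 1*X*2)*m + 0*X = (-5 - 2*X)*m + 0 = m*(-5 - 2*X) + 0 = m*(-5 - 2*X))
I(o, L) = (5 + 2*o)²*(L - o)² (I(o, L) = (-(L - o)*(5 + 2*o))² = (-(5 + 2*o)*(L - o))² = (5 + 2*o)²*(L - o)²)
-18558/I(298, 43) = -18558*1/((5 + 2*298)²*(43 - 1*298)²) = -18558*1/((5 + 596)²*(43 - 298)²) = -18558/(601²*(-255)²) = -18558/(361201*65025) = -18558/23487095025 = -18558*1/23487095025 = -2062/2609677225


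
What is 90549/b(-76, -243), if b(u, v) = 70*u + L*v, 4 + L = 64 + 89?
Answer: -90549/41527 ≈ -2.1805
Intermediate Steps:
L = 149 (L = -4 + (64 + 89) = -4 + 153 = 149)
b(u, v) = 70*u + 149*v
90549/b(-76, -243) = 90549/(70*(-76) + 149*(-243)) = 90549/(-5320 - 36207) = 90549/(-41527) = 90549*(-1/41527) = -90549/41527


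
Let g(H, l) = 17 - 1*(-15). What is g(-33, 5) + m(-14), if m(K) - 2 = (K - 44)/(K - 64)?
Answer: 1355/39 ≈ 34.744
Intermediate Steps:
g(H, l) = 32 (g(H, l) = 17 + 15 = 32)
m(K) = 2 + (-44 + K)/(-64 + K) (m(K) = 2 + (K - 44)/(K - 64) = 2 + (-44 + K)/(-64 + K))
g(-33, 5) + m(-14) = 32 + (-172 + 3*(-14))/(-64 - 14) = 32 + (-172 - 42)/(-78) = 32 - 1/78*(-214) = 32 + 107/39 = 1355/39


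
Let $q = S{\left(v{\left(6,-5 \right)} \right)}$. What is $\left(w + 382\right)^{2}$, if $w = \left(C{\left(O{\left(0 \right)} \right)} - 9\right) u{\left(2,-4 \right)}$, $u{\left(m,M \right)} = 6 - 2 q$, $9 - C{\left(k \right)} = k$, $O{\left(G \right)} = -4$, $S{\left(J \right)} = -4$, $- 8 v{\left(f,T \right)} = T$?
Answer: $191844$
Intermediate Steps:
$v{\left(f,T \right)} = - \frac{T}{8}$
$q = -4$
$C{\left(k \right)} = 9 - k$
$u{\left(m,M \right)} = 14$ ($u{\left(m,M \right)} = 6 - -8 = 6 + 8 = 14$)
$w = 56$ ($w = \left(\left(9 - -4\right) - 9\right) 14 = \left(\left(9 + 4\right) - 9\right) 14 = \left(13 - 9\right) 14 = 4 \cdot 14 = 56$)
$\left(w + 382\right)^{2} = \left(56 + 382\right)^{2} = 438^{2} = 191844$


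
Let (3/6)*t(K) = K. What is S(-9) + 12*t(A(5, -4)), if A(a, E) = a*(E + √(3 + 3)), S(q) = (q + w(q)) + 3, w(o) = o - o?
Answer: -486 + 120*√6 ≈ -192.06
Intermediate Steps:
w(o) = 0
S(q) = 3 + q (S(q) = (q + 0) + 3 = q + 3 = 3 + q)
A(a, E) = a*(E + √6)
t(K) = 2*K
S(-9) + 12*t(A(5, -4)) = (3 - 9) + 12*(2*(5*(-4 + √6))) = -6 + 12*(2*(-20 + 5*√6)) = -6 + 12*(-40 + 10*√6) = -6 + (-480 + 120*√6) = -486 + 120*√6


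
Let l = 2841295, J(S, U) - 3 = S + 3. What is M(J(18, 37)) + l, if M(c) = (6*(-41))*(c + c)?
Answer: 2829487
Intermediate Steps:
J(S, U) = 6 + S (J(S, U) = 3 + (S + 3) = 3 + (3 + S) = 6 + S)
M(c) = -492*c
M(J(18, 37)) + l = -492*(6 + 18) + 2841295 = -492*24 + 2841295 = -11808 + 2841295 = 2829487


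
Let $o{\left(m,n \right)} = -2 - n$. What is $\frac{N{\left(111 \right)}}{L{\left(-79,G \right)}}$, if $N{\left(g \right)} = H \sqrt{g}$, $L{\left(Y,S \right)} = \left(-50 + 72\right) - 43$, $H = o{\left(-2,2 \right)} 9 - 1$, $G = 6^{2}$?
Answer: $\frac{37 \sqrt{111}}{21} \approx 18.563$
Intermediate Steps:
$G = 36$
$H = -37$ ($H = \left(-2 - 2\right) 9 - 1 = \left(-4\right) 9 - 1 = -36 - 1 = -37$)
$L{\left(Y,S \right)} = -21$ ($L{\left(Y,S \right)} = 22 - 43 = -21$)
$N{\left(g \right)} = - 37 \sqrt{g}$
$\frac{N{\left(111 \right)}}{L{\left(-79,G \right)}} = \frac{\left(-37\right) \sqrt{111}}{-21} = - 37 \sqrt{111} \left(- \frac{1}{21}\right) = \frac{37 \sqrt{111}}{21}$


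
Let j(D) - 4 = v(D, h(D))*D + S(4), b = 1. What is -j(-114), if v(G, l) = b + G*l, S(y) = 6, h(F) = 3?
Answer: -38884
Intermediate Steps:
v(G, l) = 1 + G*l
j(D) = 10 + D*(1 + 3*D) (j(D) = 4 + ((1 + D*3)*D + 6) = 4 + ((1 + 3*D)*D + 6) = 4 + (D*(1 + 3*D) + 6) = 4 + (6 + D*(1 + 3*D)) = 10 + D*(1 + 3*D))
-j(-114) = -(10 - 114*(1 + 3*(-114))) = -(10 - 114*(1 - 342)) = -(10 - 114*(-341)) = -(10 + 38874) = -1*38884 = -38884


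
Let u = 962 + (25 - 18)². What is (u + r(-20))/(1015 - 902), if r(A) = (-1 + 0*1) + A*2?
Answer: 970/113 ≈ 8.5841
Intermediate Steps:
r(A) = -1 + 2*A (r(A) = (-1 + 0) + 2*A = -1 + 2*A)
u = 1011 (u = 962 + 7² = 962 + 49 = 1011)
(u + r(-20))/(1015 - 902) = (1011 + (-1 + 2*(-20)))/(1015 - 902) = (1011 + (-1 - 40))/113 = (1011 - 41)*(1/113) = 970*(1/113) = 970/113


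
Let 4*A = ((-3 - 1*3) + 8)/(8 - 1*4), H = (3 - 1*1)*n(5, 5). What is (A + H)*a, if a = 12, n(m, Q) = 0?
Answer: 3/2 ≈ 1.5000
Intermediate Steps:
H = 0 (H = (3 - 1*1)*0 = (3 - 1)*0 = 2*0 = 0)
A = ⅛ (A = (((-3 - 1*3) + 8)/(8 - 1*4))/4 = (((-3 - 3) + 8)/(8 - 4))/4 = ((-6 + 8)/4)/4 = (2*(¼))/4 = (¼)*(½) = ⅛ ≈ 0.12500)
(A + H)*a = (⅛ + 0)*12 = (⅛)*12 = 3/2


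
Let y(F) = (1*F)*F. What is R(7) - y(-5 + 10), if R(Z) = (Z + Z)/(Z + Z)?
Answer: -24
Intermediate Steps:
y(F) = F² (y(F) = F*F = F²)
R(Z) = 1 (R(Z) = (2*Z)/((2*Z)) = (2*Z)*(1/(2*Z)) = 1)
R(7) - y(-5 + 10) = 1 - (-5 + 10)² = 1 - 1*5² = 1 - 1*25 = 1 - 25 = -24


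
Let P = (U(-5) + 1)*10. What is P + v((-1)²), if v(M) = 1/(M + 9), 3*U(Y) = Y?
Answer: -197/30 ≈ -6.5667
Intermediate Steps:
U(Y) = Y/3
v(M) = 1/(9 + M)
P = -20/3 (P = ((⅓)*(-5) + 1)*10 = (-5/3 + 1)*10 = -⅔*10 = -20/3 ≈ -6.6667)
P + v((-1)²) = -20/3 + 1/(9 + (-1)²) = -20/3 + 1/(9 + 1) = -20/3 + 1/10 = -20/3 + ⅒ = -197/30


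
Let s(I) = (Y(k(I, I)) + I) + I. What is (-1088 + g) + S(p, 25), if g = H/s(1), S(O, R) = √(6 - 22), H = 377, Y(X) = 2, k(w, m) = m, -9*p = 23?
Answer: -3975/4 + 4*I ≈ -993.75 + 4.0*I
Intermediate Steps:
p = -23/9 (p = -⅑*23 = -23/9 ≈ -2.5556)
s(I) = 2 + 2*I (s(I) = (2 + I) + I = 2 + 2*I)
S(O, R) = 4*I (S(O, R) = √(-16) = 4*I)
g = 377/4 (g = 377/(2 + 2*1) = 377/(2 + 2) = 377/4 ≈ 94.250)
(-1088 + g) + S(p, 25) = (-1088 + 377/4) + 4*I = -3975/4 + 4*I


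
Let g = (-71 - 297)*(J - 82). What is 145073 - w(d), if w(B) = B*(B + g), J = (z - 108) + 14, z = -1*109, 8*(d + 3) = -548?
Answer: 30555523/4 ≈ 7.6389e+6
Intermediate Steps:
d = -143/2 (d = -3 + (⅛)*(-548) = -3 - 137/2 = -143/2 ≈ -71.500)
z = -109
J = -203 (J = (-109 - 108) + 14 = -217 + 14 = -203)
g = 104880 (g = (-71 - 297)*(-203 - 82) = -368*(-285) = 104880)
w(B) = B*(104880 + B) (w(B) = B*(B + 104880) = B*(104880 + B))
145073 - w(d) = 145073 - (-143)*(104880 - 143/2)/2 = 145073 - (-143)*209617/(2*2) = 145073 - 1*(-29975231/4) = 145073 + 29975231/4 = 30555523/4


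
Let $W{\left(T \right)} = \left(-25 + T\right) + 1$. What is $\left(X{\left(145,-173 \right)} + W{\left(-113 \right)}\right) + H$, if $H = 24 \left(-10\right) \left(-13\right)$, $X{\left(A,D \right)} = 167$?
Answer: $3150$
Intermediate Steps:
$W{\left(T \right)} = -24 + T$
$H = 3120$ ($H = \left(-240\right) \left(-13\right) = 3120$)
$\left(X{\left(145,-173 \right)} + W{\left(-113 \right)}\right) + H = \left(167 - 137\right) + 3120 = 30 + 3120 = 3150$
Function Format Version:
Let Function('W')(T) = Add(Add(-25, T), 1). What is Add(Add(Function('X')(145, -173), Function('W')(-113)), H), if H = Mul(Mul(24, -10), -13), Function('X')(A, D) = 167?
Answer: 3150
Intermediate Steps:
Function('W')(T) = Add(-24, T)
H = 3120 (H = Mul(-240, -13) = 3120)
Add(Add(Function('X')(145, -173), Function('W')(-113)), H) = Add(Add(167, Add(-24, -113)), 3120) = Add(Add(167, -137), 3120) = Add(30, 3120) = 3150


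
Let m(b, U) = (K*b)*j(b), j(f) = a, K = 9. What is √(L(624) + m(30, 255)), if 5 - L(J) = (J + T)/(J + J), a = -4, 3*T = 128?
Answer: 5*I*√261742/78 ≈ 32.795*I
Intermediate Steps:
T = 128/3 (T = (⅓)*128 = 128/3 ≈ 42.667)
j(f) = -4
m(b, U) = -36*b (m(b, U) = (9*b)*(-4) = -36*b)
L(J) = 5 - (128/3 + J)/(2*J) (L(J) = 5 - (J + 128/3)/(J + J) = 5 - (128/3 + J)/(2*J))
√(L(624) + m(30, 255)) = √((⅙)*(-128 + 27*624)/624 - 36*30) = √((⅙)*(1/624)*(-128 + 16848) - 1080) = √((⅙)*(1/624)*16720 - 1080) = √(1045/234 - 1080) = √(-251675/234) = 5*I*√261742/78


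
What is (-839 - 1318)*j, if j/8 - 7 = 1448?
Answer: -25107480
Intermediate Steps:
j = 11640 (j = 56 + 8*1448 = 56 + 11584 = 11640)
(-839 - 1318)*j = (-839 - 1318)*11640 = -2157*11640 = -25107480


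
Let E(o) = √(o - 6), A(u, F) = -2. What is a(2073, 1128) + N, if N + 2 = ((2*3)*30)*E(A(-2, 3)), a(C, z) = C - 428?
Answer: 1643 + 360*I*√2 ≈ 1643.0 + 509.12*I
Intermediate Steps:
a(C, z) = -428 + C
E(o) = √(-6 + o)
N = -2 + 360*I*√2 (N = -2 + ((2*3)*30)*√(-6 - 2) = -2 + (6*30)*√(-8) = -2 + 180*(2*I*√2) = -2 + 360*I*√2 ≈ -2.0 + 509.12*I)
a(2073, 1128) + N = (-428 + 2073) + (-2 + 360*I*√2) = 1645 + (-2 + 360*I*√2) = 1643 + 360*I*√2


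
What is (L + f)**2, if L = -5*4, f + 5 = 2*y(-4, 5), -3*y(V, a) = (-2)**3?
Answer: 3481/9 ≈ 386.78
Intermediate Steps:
y(V, a) = 8/3 (y(V, a) = -1/3*(-2)**3 = -1/3*(-8) = 8/3)
f = 1/3 (f = -5 + 2*(8/3) = -5 + 16/3 = 1/3 ≈ 0.33333)
L = -20
(L + f)**2 = (-20 + 1/3)**2 = (-59/3)**2 = 3481/9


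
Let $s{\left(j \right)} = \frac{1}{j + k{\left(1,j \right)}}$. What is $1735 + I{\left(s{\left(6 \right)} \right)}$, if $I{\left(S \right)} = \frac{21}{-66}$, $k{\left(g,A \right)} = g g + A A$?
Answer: $\frac{38163}{22} \approx 1734.7$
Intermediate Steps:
$k{\left(g,A \right)} = A^{2} + g^{2}$ ($k{\left(g,A \right)} = g^{2} + A^{2} = A^{2} + g^{2}$)
$s{\left(j \right)} = \frac{1}{1 + j + j^{2}}$ ($s{\left(j \right)} = \frac{1}{j + \left(j^{2} + 1^{2}\right)} = \frac{1}{j + \left(j^{2} + 1\right)} = \frac{1}{j + \left(1 + j^{2}\right)} = \frac{1}{1 + j + j^{2}}$)
$I{\left(S \right)} = - \frac{7}{22}$ ($I{\left(S \right)} = 21 \left(- \frac{1}{66}\right) = - \frac{7}{22}$)
$1735 + I{\left(s{\left(6 \right)} \right)} = 1735 - \frac{7}{22} = \frac{38163}{22}$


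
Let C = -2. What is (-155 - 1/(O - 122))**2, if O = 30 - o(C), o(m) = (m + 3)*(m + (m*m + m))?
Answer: 203319081/8464 ≈ 24022.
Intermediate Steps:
o(m) = (3 + m)*(m**2 + 2*m) (o(m) = (3 + m)*(m + (m**2 + m)) = (3 + m)*(m + (m + m**2)) = (3 + m)*(m**2 + 2*m))
O = 30 (O = 30 - (-2)*(6 + (-2)**2 + 5*(-2)) = 30 - (-2)*(6 + 4 - 10) = 30 - (-2)*0 = 30 - 1*0 = 30 + 0 = 30)
(-155 - 1/(O - 122))**2 = (-155 - 1/(30 - 122))**2 = (-155 - 1/(-92))**2 = (-155 - 1*(-1/92))**2 = (-155 + 1/92)**2 = (-14259/92)**2 = 203319081/8464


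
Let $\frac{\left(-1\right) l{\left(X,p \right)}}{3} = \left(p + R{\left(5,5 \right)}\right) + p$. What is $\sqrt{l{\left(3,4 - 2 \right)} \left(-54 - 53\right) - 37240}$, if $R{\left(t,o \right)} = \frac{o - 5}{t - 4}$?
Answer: $2 i \sqrt{8989} \approx 189.62 i$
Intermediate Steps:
$R{\left(t,o \right)} = \frac{-5 + o}{-4 + t}$
$l{\left(X,p \right)} = - 6 p$ ($l{\left(X,p \right)} = - 3 \left(\left(p + \frac{-5 + 5}{-4 + 5}\right) + p\right) = - 3 \left(\left(p + 1^{-1} \cdot 0\right) + p\right) = - 3 \left(\left(p + 1 \cdot 0\right) + p\right) = - 3 \left(\left(p + 0\right) + p\right) = - 3 \left(p + p\right) = - 3 \cdot 2 p = - 6 p$)
$\sqrt{l{\left(3,4 - 2 \right)} \left(-54 - 53\right) - 37240} = \sqrt{- 6 \left(4 - 2\right) \left(-54 - 53\right) - 37240} = \sqrt{- 6 \left(4 - 2\right) \left(-107\right) - 37240} = \sqrt{\left(-6\right) 2 \left(-107\right) - 37240} = \sqrt{\left(-12\right) \left(-107\right) - 37240} = \sqrt{1284 - 37240} = \sqrt{-35956} = 2 i \sqrt{8989}$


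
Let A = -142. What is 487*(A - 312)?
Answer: -221098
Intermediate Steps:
487*(A - 312) = 487*(-142 - 312) = 487*(-454) = -221098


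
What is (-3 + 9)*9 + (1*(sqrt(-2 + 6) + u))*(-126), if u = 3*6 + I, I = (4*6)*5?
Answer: -17586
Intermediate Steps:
I = 120 (I = 24*5 = 120)
u = 138 (u = 3*6 + 120 = 18 + 120 = 138)
(-3 + 9)*9 + (1*(sqrt(-2 + 6) + u))*(-126) = (-3 + 9)*9 + (1*(sqrt(-2 + 6) + 138))*(-126) = 6*9 + (1*(sqrt(4) + 138))*(-126) = 54 + (1*(2 + 138))*(-126) = 54 + (1*140)*(-126) = 54 + 140*(-126) = 54 - 17640 = -17586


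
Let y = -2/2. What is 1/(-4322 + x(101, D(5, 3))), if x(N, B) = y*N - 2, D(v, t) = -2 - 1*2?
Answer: -1/4425 ≈ -0.00022599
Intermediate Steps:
D(v, t) = -4 (D(v, t) = -2 - 2 = -4)
y = -1 (y = -2*½ = -1)
x(N, B) = -2 - N (x(N, B) = -N - 2 = -2 - N)
1/(-4322 + x(101, D(5, 3))) = 1/(-4322 + (-2 - 1*101)) = 1/(-4322 + (-2 - 101)) = 1/(-4322 - 103) = 1/(-4425) = -1/4425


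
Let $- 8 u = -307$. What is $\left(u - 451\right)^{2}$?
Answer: $\frac{10896601}{64} \approx 1.7026 \cdot 10^{5}$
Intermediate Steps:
$u = \frac{307}{8}$ ($u = \left(- \frac{1}{8}\right) \left(-307\right) = \frac{307}{8} \approx 38.375$)
$\left(u - 451\right)^{2} = \left(\frac{307}{8} - 451\right)^{2} = \left(- \frac{3301}{8}\right)^{2} = \frac{10896601}{64}$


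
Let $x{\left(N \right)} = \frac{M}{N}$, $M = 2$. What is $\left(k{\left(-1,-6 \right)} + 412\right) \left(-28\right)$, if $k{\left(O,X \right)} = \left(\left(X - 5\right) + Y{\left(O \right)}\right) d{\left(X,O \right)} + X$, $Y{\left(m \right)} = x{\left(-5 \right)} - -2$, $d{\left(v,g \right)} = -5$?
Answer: $-12684$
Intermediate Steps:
$x{\left(N \right)} = \frac{2}{N}$
$Y{\left(m \right)} = \frac{8}{5}$ ($Y{\left(m \right)} = \frac{2}{-5} - -2 = 2 \left(- \frac{1}{5}\right) + 2 = - \frac{2}{5} + 2 = \frac{8}{5}$)
$k{\left(O,X \right)} = 17 - 4 X$ ($k{\left(O,X \right)} = \left(\left(X - 5\right) + \frac{8}{5}\right) \left(-5\right) + X = \left(\left(-5 + X\right) + \frac{8}{5}\right) \left(-5\right) + X = \left(- \frac{17}{5} + X\right) \left(-5\right) + X = \left(17 - 5 X\right) + X = 17 - 4 X$)
$\left(k{\left(-1,-6 \right)} + 412\right) \left(-28\right) = \left(\left(17 - -24\right) + 412\right) \left(-28\right) = \left(\left(17 + 24\right) + 412\right) \left(-28\right) = \left(41 + 412\right) \left(-28\right) = 453 \left(-28\right) = -12684$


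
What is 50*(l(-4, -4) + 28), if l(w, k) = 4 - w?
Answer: 1800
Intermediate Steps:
50*(l(-4, -4) + 28) = 50*((4 - 1*(-4)) + 28) = 50*((4 + 4) + 28) = 50*(8 + 28) = 50*36 = 1800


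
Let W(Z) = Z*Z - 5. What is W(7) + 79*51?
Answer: 4073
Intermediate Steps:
W(Z) = -5 + Z² (W(Z) = Z² - 5 = -5 + Z²)
W(7) + 79*51 = (-5 + 7²) + 79*51 = (-5 + 49) + 4029 = 44 + 4029 = 4073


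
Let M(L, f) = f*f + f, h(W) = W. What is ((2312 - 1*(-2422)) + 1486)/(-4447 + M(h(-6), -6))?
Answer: -6220/4417 ≈ -1.4082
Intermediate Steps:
M(L, f) = f + f² (M(L, f) = f² + f = f + f²)
((2312 - 1*(-2422)) + 1486)/(-4447 + M(h(-6), -6)) = ((2312 - 1*(-2422)) + 1486)/(-4447 - 6*(1 - 6)) = ((2312 + 2422) + 1486)/(-4447 - 6*(-5)) = (4734 + 1486)/(-4447 + 30) = 6220/(-4417) = 6220*(-1/4417) = -6220/4417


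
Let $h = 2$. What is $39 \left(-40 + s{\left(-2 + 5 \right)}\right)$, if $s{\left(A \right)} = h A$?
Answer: $-1326$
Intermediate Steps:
$s{\left(A \right)} = 2 A$
$39 \left(-40 + s{\left(-2 + 5 \right)}\right) = 39 \left(-40 + 2 \left(-2 + 5\right)\right) = 39 \left(-40 + 2 \cdot 3\right) = 39 \left(-40 + 6\right) = 39 \left(-34\right) = -1326$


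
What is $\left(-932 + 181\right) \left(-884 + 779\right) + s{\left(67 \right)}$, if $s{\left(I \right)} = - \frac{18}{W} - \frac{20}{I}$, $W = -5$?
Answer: $\frac{26417531}{335} \approx 78858.0$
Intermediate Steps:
$s{\left(I \right)} = \frac{18}{5} - \frac{20}{I}$ ($s{\left(I \right)} = - \frac{18}{-5} - \frac{20}{I} = \left(-18\right) \left(- \frac{1}{5}\right) - \frac{20}{I} = \frac{18}{5} - \frac{20}{I}$)
$\left(-932 + 181\right) \left(-884 + 779\right) + s{\left(67 \right)} = \left(-932 + 181\right) \left(-884 + 779\right) + \left(\frac{18}{5} - \frac{20}{67}\right) = \left(-751\right) \left(-105\right) + \left(\frac{18}{5} - \frac{20}{67}\right) = 78855 + \left(\frac{18}{5} - \frac{20}{67}\right) = 78855 + \frac{1106}{335} = \frac{26417531}{335}$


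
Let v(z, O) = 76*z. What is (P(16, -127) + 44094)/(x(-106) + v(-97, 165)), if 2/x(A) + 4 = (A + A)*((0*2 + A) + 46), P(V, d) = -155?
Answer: -279364162/46871175 ≈ -5.9603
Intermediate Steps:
x(A) = 2/(-4 + 2*A*(46 + A)) (x(A) = 2/(-4 + (A + A)*((0*2 + A) + 46)) = 2/(-4 + (2*A)*((0 + A) + 46)) = 2/(-4 + (2*A)*(A + 46)) = 2/(-4 + (2*A)*(46 + A)) = 2/(-4 + 2*A*(46 + A)))
(P(16, -127) + 44094)/(x(-106) + v(-97, 165)) = (-155 + 44094)/(1/(-2 + (-106)² + 46*(-106)) + 76*(-97)) = 43939/(1/(-2 + 11236 - 4876) - 7372) = 43939/(1/6358 - 7372) = 43939/(-46871175/6358) = 43939*(-6358/46871175) = -279364162/46871175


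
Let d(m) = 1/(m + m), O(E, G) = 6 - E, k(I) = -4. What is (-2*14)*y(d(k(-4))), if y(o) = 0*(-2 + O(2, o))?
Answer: 0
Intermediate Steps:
d(m) = 1/(2*m)
y(o) = 0 (y(o) = 0*(-2 + (6 - 1*2)) = 0*(-2 + (6 - 2)) = 0*(-2 + 4) = 0*2 = 0)
(-2*14)*y(d(k(-4))) = -2*14*0 = -28*0 = 0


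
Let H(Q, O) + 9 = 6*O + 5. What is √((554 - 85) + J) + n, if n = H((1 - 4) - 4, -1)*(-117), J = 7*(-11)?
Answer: 1170 + 14*√2 ≈ 1189.8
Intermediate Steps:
J = -77
H(Q, O) = -4 + 6*O (H(Q, O) = -9 + (6*O + 5) = -9 + (5 + 6*O) = -4 + 6*O)
n = 1170 (n = (-4 + 6*(-1))*(-117) = (-4 - 6)*(-117) = -10*(-117) = 1170)
√((554 - 85) + J) + n = √((554 - 85) - 77) + 1170 = √(469 - 77) + 1170 = √392 + 1170 = 14*√2 + 1170 = 1170 + 14*√2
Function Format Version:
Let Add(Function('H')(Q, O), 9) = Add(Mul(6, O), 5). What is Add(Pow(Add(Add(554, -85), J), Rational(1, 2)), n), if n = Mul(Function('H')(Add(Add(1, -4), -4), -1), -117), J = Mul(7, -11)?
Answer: Add(1170, Mul(14, Pow(2, Rational(1, 2)))) ≈ 1189.8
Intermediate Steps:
J = -77
Function('H')(Q, O) = Add(-4, Mul(6, O)) (Function('H')(Q, O) = Add(-9, Add(Mul(6, O), 5)) = Add(-9, Add(5, Mul(6, O))) = Add(-4, Mul(6, O)))
n = 1170 (n = Mul(Add(-4, Mul(6, -1)), -117) = Mul(Add(-4, -6), -117) = Mul(-10, -117) = 1170)
Add(Pow(Add(Add(554, -85), J), Rational(1, 2)), n) = Add(Pow(Add(Add(554, -85), -77), Rational(1, 2)), 1170) = Add(Pow(Add(469, -77), Rational(1, 2)), 1170) = Add(Pow(392, Rational(1, 2)), 1170) = Add(Mul(14, Pow(2, Rational(1, 2))), 1170) = Add(1170, Mul(14, Pow(2, Rational(1, 2))))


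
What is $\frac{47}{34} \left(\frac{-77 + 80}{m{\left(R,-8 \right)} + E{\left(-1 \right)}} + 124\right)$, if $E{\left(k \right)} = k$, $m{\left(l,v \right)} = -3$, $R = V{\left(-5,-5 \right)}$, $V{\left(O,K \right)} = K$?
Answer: $\frac{1363}{8} \approx 170.38$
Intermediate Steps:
$R = -5$
$\frac{47}{34} \left(\frac{-77 + 80}{m{\left(R,-8 \right)} + E{\left(-1 \right)}} + 124\right) = \frac{47}{34} \left(\frac{-77 + 80}{-3 - 1} + 124\right) = 47 \cdot \frac{1}{34} \left(\frac{3}{-4} + 124\right) = \frac{47 \left(3 \left(- \frac{1}{4}\right) + 124\right)}{34} = \frac{47 \left(- \frac{3}{4} + 124\right)}{34} = \frac{47}{34} \cdot \frac{493}{4} = \frac{1363}{8}$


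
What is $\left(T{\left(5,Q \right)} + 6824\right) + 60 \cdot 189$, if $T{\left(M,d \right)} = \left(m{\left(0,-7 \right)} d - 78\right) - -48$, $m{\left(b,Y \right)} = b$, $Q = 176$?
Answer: $18134$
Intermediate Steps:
$T{\left(M,d \right)} = -30$ ($T{\left(M,d \right)} = \left(0 d - 78\right) - -48 = \left(0 - 78\right) + 48 = -78 + 48 = -30$)
$\left(T{\left(5,Q \right)} + 6824\right) + 60 \cdot 189 = \left(-30 + 6824\right) + 60 \cdot 189 = 6794 + 11340 = 18134$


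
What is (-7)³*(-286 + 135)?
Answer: 51793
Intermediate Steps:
(-7)³*(-286 + 135) = -343*(-151) = 51793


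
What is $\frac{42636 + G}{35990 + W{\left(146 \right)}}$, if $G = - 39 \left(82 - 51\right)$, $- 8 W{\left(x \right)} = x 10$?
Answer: $\frac{82854}{71615} \approx 1.1569$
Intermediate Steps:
$W{\left(x \right)} = - \frac{5 x}{4}$ ($W{\left(x \right)} = - \frac{x 10}{8} = - \frac{10 x}{8} = - \frac{5 x}{4}$)
$G = -1209$ ($G = \left(-39\right) 31 = -1209$)
$\frac{42636 + G}{35990 + W{\left(146 \right)}} = \frac{42636 - 1209}{35990 - \frac{365}{2}} = \frac{41427}{35990 - \frac{365}{2}} = \frac{41427}{\frac{71615}{2}} = 41427 \cdot \frac{2}{71615} = \frac{82854}{71615}$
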